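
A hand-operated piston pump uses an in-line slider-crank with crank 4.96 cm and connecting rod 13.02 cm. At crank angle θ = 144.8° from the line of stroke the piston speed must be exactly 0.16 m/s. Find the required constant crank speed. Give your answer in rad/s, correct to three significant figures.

8.22

For an in-line slider-crank, |v_piston| = rω|sinθ|·[1 + r cosθ/√(L² − r² sin²θ)].
With r = 0.0496 m, L = 0.1302 m, θ = 144.8°: the bracketed kinematic factor |dx/dθ| = 0.019468 m.
ω = v/|dx/dθ| = 0.16/0.019468 = 8.2185 rad/s.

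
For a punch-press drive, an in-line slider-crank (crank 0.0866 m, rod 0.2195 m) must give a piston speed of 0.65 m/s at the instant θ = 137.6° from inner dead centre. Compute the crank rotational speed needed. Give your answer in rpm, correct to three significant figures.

For an in-line slider-crank, |v_piston| = rω|sinθ|·[1 + r cosθ/√(L² − r² sin²θ)].
With r = 0.0866 m, L = 0.2195 m, θ = 137.6°: the bracketed kinematic factor |dx/dθ| = 0.040746 m.
ω = v/|dx/dθ| = 0.65/0.040746 = 15.953 rad/s.
N = 60ω/(2π) = 152.34 rpm.

152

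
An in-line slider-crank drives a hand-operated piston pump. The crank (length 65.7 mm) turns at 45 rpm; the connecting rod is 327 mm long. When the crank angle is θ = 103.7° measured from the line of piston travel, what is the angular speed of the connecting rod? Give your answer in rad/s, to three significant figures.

0.229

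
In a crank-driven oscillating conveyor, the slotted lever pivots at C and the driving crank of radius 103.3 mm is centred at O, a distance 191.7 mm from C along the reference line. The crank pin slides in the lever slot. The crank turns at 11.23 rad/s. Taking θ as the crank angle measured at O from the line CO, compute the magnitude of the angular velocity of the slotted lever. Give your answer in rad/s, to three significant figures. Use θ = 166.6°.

ω = 11.23 rad/s
Crank pin A relative to C: A = (d + r cosθ, r sinθ); lever angle φ = atan2(r sinθ, d + r cosθ).
Differentiating tanφ: φ̇ = rω(d cosθ + r)/(d² + r² + 2dr cosθ).
d² + r² + 2dr cosθ = |CA|² = 0.00889278 m²;  d cosθ + r = -0.083181 m.
|ω_lever| = |0.1033·11.23·-0.083181| / 0.00889278 = 10.851 rad/s.

10.9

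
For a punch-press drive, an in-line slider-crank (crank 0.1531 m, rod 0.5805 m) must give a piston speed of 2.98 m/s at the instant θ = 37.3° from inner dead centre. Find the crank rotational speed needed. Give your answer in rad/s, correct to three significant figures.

26.5

For an in-line slider-crank, |v_piston| = rω|sinθ|·[1 + r cosθ/√(L² − r² sin²θ)].
With r = 0.1531 m, L = 0.5805 m, θ = 37.3°: the bracketed kinematic factor |dx/dθ| = 0.11249 m.
ω = v/|dx/dθ| = 2.98/0.11249 = 26.49 rad/s.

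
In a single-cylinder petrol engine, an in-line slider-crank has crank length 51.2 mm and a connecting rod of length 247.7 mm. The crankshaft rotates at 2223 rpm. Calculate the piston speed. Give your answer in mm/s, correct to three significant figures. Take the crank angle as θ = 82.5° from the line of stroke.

ω = 2π·2223/60 = 232.8 rad/s
For an in-line slider-crank, x = r cosθ + √(L² − r² sin²θ), so v = −rω sinθ·[1 + r cosθ/√(L² − r² sin²θ)].
With r = 0.0512 m, L = 0.2477 m, θ = 82.5°: √(L² − r² sin²θ) = 0.24244 m.
v = −0.0512·232.8·0.99144·[1 + 0.0512·0.13053/0.24244] = -12.143 m/s.
|v| = 12.143 m/s = 12143 mm/s.

12100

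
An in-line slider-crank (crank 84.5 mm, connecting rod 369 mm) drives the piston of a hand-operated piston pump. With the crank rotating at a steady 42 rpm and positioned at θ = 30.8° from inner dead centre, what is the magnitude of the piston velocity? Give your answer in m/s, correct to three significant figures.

0.228

ω = 2π·42/60 = 4.398 rad/s
For an in-line slider-crank, x = r cosθ + √(L² − r² sin²θ), so v = −rω sinθ·[1 + r cosθ/√(L² − r² sin²θ)].
With r = 0.0845 m, L = 0.369 m, θ = 30.8°: √(L² − r² sin²θ) = 0.36645 m.
v = −0.0845·4.398·0.51204·[1 + 0.0845·0.85896/0.36645] = -0.22799 m/s.
|v| = 0.22799 m/s.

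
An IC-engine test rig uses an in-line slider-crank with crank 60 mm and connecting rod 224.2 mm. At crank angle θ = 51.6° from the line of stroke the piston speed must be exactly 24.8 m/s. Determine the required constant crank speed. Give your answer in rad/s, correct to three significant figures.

451

For an in-line slider-crank, |v_piston| = rω|sinθ|·[1 + r cosθ/√(L² − r² sin²θ)].
With r = 0.06 m, L = 0.2242 m, θ = 51.6°: the bracketed kinematic factor |dx/dθ| = 0.055016 m.
ω = v/|dx/dθ| = 24.8/0.055016 = 450.78 rad/s.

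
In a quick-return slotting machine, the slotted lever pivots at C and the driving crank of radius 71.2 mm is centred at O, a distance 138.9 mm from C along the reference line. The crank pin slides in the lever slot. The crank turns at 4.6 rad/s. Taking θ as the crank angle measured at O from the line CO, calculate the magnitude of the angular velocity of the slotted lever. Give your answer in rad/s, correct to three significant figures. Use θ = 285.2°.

ω = 4.6 rad/s
Crank pin A relative to C: A = (d + r cosθ, r sinθ); lever angle φ = atan2(r sinθ, d + r cosθ).
Differentiating tanφ: φ̇ = rω(d cosθ + r)/(d² + r² + 2dr cosθ).
d² + r² + 2dr cosθ = |CA|² = 0.0295486 m²;  d cosθ + r = +0.10762 m.
|ω_lever| = |0.0712·4.6·+0.10762| / 0.0295486 = 1.1929 rad/s.

1.19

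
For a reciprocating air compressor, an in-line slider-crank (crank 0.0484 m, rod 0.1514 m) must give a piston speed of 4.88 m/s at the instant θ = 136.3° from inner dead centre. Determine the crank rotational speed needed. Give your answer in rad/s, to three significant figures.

191

For an in-line slider-crank, |v_piston| = rω|sinθ|·[1 + r cosθ/√(L² − r² sin²θ)].
With r = 0.0484 m, L = 0.1514 m, θ = 136.3°: the bracketed kinematic factor |dx/dθ| = 0.025515 m.
ω = v/|dx/dθ| = 4.88/0.025515 = 191.26 rad/s.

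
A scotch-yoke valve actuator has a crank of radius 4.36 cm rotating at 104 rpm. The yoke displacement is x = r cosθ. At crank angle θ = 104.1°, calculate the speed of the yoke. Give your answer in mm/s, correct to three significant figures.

461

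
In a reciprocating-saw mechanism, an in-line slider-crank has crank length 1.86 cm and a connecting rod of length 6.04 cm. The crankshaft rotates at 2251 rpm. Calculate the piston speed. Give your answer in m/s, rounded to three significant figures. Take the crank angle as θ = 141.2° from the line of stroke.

ω = 2π·2251/60 = 235.7 rad/s
For an in-line slider-crank, x = r cosθ + √(L² − r² sin²θ), so v = −rω sinθ·[1 + r cosθ/√(L² − r² sin²θ)].
With r = 0.0186 m, L = 0.0604 m, θ = 141.2°: √(L² − r² sin²θ) = 0.059265 m.
v = −0.0186·235.7·0.62660·[1 + 0.0186·-0.77934/0.059265] = -2.0754 m/s.
|v| = 2.0754 m/s.

2.08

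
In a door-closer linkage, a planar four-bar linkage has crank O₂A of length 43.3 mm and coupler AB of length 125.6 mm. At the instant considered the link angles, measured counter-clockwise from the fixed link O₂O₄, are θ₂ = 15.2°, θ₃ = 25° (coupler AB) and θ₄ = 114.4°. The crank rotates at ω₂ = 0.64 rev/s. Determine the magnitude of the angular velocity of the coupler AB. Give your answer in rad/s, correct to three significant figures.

1.37

ω₂ = 4.021 rad/s (from 0.64 rev/s).
Differentiating the loop-closure r₂e^{iθ₂}+r₃e^{iθ₃}=r₁+r₄e^{iθ₄} gives r₂ω₂e^{iθ₂}+r₃ω₃e^{iθ₃}=r₄ω₄e^{iθ₄}.
Eliminating the other unknown: ω₃ = r₂ω₂ sin(θ₄−θ₂) / [r₃ sin(θ₃−θ₄)].
Numerator sine = +0.98714; denominator sine = -0.99995.
Result = 0.0433·4.021·(+0.98714) / (0.1256·(-0.99995)) = -1.3685 rad/s; magnitude 1.3685 rad/s.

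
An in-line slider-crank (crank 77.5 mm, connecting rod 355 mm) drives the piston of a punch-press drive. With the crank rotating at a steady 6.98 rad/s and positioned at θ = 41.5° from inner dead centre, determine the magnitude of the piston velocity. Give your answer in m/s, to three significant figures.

ω = 6.98 rad/s
For an in-line slider-crank, x = r cosθ + √(L² − r² sin²θ), so v = −rω sinθ·[1 + r cosθ/√(L² − r² sin²θ)].
With r = 0.0775 m, L = 0.355 m, θ = 41.5°: √(L² − r² sin²θ) = 0.35127 m.
v = −0.0775·6.98·0.66262·[1 + 0.0775·0.74896/0.35127] = -0.41767 m/s.
|v| = 0.41767 m/s.

0.418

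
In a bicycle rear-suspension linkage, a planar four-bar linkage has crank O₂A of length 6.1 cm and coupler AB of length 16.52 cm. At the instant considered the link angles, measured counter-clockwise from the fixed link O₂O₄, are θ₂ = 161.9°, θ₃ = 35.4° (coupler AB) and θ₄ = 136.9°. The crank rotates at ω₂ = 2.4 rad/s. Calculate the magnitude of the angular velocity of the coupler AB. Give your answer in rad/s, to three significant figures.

0.382

ω₂ = 2.4 rad/s
Differentiating the loop-closure r₂e^{iθ₂}+r₃e^{iθ₃}=r₁+r₄e^{iθ₄} gives r₂ω₂e^{iθ₂}+r₃ω₃e^{iθ₃}=r₄ω₄e^{iθ₄}.
Eliminating the other unknown: ω₃ = r₂ω₂ sin(θ₄−θ₂) / [r₃ sin(θ₃−θ₄)].
Numerator sine = -0.42262; denominator sine = -0.97992.
Result = 0.061·2.4·(-0.42262) / (0.1652·(-0.97992)) = +0.3822 rad/s; magnitude 0.3822 rad/s.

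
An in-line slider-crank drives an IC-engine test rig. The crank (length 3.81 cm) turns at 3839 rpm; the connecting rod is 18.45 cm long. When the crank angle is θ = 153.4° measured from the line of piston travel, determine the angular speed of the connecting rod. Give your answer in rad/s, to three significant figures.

74.6

ω = 402 rad/s (converted from 3839 rpm).
The rod makes angle φ with the slider axis where L sinφ = r sinθ; differentiating, L cosφ·φ̇ = r ω cosθ.
L cosφ = √(L² − r² sin²θ) = 0.18371 m.
|ω_rod| = r ω |cosθ| / √(L² − r² sin²θ) = 0.0381·402·0.89415/0.18371 = 74.551 rad/s.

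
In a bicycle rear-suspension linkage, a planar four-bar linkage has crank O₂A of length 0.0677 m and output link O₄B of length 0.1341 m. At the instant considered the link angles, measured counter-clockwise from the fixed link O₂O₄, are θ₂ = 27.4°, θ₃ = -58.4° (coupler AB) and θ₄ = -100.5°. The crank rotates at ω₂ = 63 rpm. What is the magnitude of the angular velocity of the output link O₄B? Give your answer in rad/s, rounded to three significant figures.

4.95

ω₂ = 6.597 rad/s (from 63 rpm).
Differentiating the loop-closure r₂e^{iθ₂}+r₃e^{iθ₃}=r₁+r₄e^{iθ₄} gives r₂ω₂e^{iθ₂}+r₃ω₃e^{iθ₃}=r₄ω₄e^{iθ₄}.
Eliminating the other unknown: ω₄ = r₂ω₂ sin(θ₂−θ₃) / [r₄ sin(θ₄−θ₃)].
Numerator sine = +0.99731; denominator sine = -0.67043.
Result = 0.0677·6.597·(+0.99731) / (0.1341·(-0.67043)) = -4.9546 rad/s; magnitude 4.9546 rad/s.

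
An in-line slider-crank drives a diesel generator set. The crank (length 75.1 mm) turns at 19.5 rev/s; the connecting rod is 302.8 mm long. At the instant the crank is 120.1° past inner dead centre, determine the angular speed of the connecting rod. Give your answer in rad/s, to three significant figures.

15.6

ω = 122.5 rad/s (converted from 19.5 rev/s).
The rod makes angle φ with the slider axis where L sinφ = r sinθ; differentiating, L cosφ·φ̇ = r ω cosθ.
L cosφ = √(L² − r² sin²θ) = 0.29575 m.
|ω_rod| = r ω |cosθ| / √(L² − r² sin²θ) = 0.0751·122.5·0.50151/0.29575 = 15.603 rad/s.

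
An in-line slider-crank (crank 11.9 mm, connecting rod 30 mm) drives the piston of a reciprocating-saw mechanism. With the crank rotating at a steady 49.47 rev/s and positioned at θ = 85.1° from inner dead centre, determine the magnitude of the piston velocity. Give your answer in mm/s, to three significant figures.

3820

ω = 2π·49.5 = 310.8 rad/s
For an in-line slider-crank, x = r cosθ + √(L² − r² sin²θ), so v = −rω sinθ·[1 + r cosθ/√(L² − r² sin²θ)].
With r = 0.0119 m, L = 0.03 m, θ = 85.1°: √(L² − r² sin²θ) = 0.027558 m.
v = −0.0119·310.8·0.99635·[1 + 0.0119·0.08542/0.027558] = -3.8213 m/s.
|v| = 3.8213 m/s = 3821.3 mm/s.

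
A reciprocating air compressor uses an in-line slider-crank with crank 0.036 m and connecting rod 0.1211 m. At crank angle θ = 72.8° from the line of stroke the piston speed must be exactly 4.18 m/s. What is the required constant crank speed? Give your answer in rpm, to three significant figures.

1060

For an in-line slider-crank, |v_piston| = rω|sinθ|·[1 + r cosθ/√(L² − r² sin²θ)].
With r = 0.036 m, L = 0.1211 m, θ = 72.8°: the bracketed kinematic factor |dx/dθ| = 0.037543 m.
ω = v/|dx/dθ| = 4.18/0.037543 = 111.34 rad/s.
N = 60ω/(2π) = 1063.2 rpm.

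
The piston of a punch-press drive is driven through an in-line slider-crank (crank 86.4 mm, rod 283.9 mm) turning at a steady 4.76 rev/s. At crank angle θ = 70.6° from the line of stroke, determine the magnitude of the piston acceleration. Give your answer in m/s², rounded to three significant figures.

ω = 2π·4.76 = 29.91 rad/s
x(θ) = r cosθ + √(L² − r² sin²θ); with ω constant, a = ω²·d²x/dθ².
d²x/dθ² = −r cosθ − r²(cos2θ)/√u − r⁴ sin²2θ/(4u^{3/2}),  u = L² − r² sin²θ = 0.0739579 m².
Substituting r = 0.0864 m, L = 0.2839 m, θ = 70.6°: d²x/dθ² = -0.0075782 m.
a = ω²·d²x/dθ² = (29.91)²·(-0.0075782) = -6.7786 m/s²;  |a| = 6.7786 m/s².

6.78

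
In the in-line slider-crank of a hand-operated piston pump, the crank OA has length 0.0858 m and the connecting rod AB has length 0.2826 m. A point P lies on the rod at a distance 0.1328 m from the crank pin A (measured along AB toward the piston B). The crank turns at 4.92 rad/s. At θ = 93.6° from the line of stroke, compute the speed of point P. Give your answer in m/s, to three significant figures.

0.418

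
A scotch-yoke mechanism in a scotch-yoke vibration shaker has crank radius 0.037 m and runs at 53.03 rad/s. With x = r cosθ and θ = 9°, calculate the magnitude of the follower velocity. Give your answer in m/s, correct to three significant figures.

0.307

ω = 53.03 rad/s
x = r cosθ ⇒ ẋ = −rω sinθ.
|v| = rω|sinθ| = 0.037·53.03·|sin 9°| = 0.30694 m/s.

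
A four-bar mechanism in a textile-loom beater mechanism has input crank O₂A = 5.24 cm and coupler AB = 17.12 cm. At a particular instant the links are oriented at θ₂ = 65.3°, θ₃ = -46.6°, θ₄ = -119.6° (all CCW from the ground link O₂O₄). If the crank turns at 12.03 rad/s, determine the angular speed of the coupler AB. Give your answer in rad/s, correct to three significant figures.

ω₂ = 12.03 rad/s
Differentiating the loop-closure r₂e^{iθ₂}+r₃e^{iθ₃}=r₁+r₄e^{iθ₄} gives r₂ω₂e^{iθ₂}+r₃ω₃e^{iθ₃}=r₄ω₄e^{iθ₄}.
Eliminating the other unknown: ω₃ = r₂ω₂ sin(θ₄−θ₂) / [r₃ sin(θ₃−θ₄)].
Numerator sine = +0.08542; denominator sine = +0.95630.
Result = 0.0524·12.03·(+0.08542) / (0.1712·(+0.95630)) = +0.32888 rad/s; magnitude 0.32888 rad/s.

0.329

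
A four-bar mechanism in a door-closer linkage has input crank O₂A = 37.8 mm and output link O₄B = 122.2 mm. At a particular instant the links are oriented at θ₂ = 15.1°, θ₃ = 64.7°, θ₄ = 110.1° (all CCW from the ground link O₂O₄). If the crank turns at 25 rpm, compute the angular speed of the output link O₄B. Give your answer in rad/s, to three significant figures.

0.866

ω₂ = 2.618 rad/s (from 25 rpm).
Differentiating the loop-closure r₂e^{iθ₂}+r₃e^{iθ₃}=r₁+r₄e^{iθ₄} gives r₂ω₂e^{iθ₂}+r₃ω₃e^{iθ₃}=r₄ω₄e^{iθ₄}.
Eliminating the other unknown: ω₄ = r₂ω₂ sin(θ₂−θ₃) / [r₄ sin(θ₄−θ₃)].
Numerator sine = -0.76154; denominator sine = +0.71203.
Result = 0.0378·2.618·(-0.76154) / (0.1222·(+0.71203)) = -0.86613 rad/s; magnitude 0.86613 rad/s.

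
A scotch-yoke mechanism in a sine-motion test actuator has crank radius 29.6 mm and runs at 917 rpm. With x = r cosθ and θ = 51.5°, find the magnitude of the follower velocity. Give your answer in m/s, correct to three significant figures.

2.22

ω = 96.03 rad/s (from 917 rpm).
x = r cosθ ⇒ ẋ = −rω sinθ.
|v| = rω|sinθ| = 0.0296·96.03·|sin 51.5°| = 2.2245 m/s.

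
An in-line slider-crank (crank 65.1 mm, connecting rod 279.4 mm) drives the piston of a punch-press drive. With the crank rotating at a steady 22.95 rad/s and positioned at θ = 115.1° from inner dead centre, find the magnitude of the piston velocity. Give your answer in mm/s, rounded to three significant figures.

1220

ω = 22.95 rad/s
For an in-line slider-crank, x = r cosθ + √(L² − r² sin²θ), so v = −rω sinθ·[1 + r cosθ/√(L² − r² sin²θ)].
With r = 0.0651 m, L = 0.2794 m, θ = 115.1°: √(L² − r² sin²θ) = 0.27311 m.
v = −0.0651·22.95·0.90557·[1 + 0.0651·-0.42420/0.27311] = -1.2162 m/s.
|v| = 1.2162 m/s = 1216.2 mm/s.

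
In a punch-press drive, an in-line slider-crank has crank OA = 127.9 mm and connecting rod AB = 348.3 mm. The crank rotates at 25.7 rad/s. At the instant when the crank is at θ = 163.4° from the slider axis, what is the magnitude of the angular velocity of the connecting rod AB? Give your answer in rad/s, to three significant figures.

ω = 25.7 rad/s
The rod makes angle φ with the slider axis where L sinφ = r sinθ; differentiating, L cosφ·φ̇ = r ω cosθ.
L cosφ = √(L² − r² sin²θ) = 0.34638 m.
|ω_rod| = r ω |cosθ| / √(L² − r² sin²θ) = 0.1279·25.7·0.95832/0.34638 = 9.0942 rad/s.

9.09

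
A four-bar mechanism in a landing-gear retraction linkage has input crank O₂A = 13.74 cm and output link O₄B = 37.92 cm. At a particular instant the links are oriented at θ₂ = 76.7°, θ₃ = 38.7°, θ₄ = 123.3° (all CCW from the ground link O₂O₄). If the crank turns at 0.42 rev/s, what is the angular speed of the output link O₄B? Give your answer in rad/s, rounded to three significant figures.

ω₂ = 2.639 rad/s (from 0.42 rev/s).
Differentiating the loop-closure r₂e^{iθ₂}+r₃e^{iθ₃}=r₁+r₄e^{iθ₄} gives r₂ω₂e^{iθ₂}+r₃ω₃e^{iθ₃}=r₄ω₄e^{iθ₄}.
Eliminating the other unknown: ω₄ = r₂ω₂ sin(θ₂−θ₃) / [r₄ sin(θ₄−θ₃)].
Numerator sine = +0.61566; denominator sine = +0.99556.
Result = 0.1374·2.639·(+0.61566) / (0.3792·(+0.99556)) = +0.59132 rad/s; magnitude 0.59132 rad/s.

0.591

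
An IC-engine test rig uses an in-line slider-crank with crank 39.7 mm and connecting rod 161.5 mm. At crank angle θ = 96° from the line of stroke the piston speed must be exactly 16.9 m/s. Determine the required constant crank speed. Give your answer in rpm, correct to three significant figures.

4200

For an in-line slider-crank, |v_piston| = rω|sinθ|·[1 + r cosθ/√(L² − r² sin²θ)].
With r = 0.0397 m, L = 0.1615 m, θ = 96°: the bracketed kinematic factor |dx/dθ| = 0.038436 m.
ω = v/|dx/dθ| = 16.9/0.038436 = 439.69 rad/s.
N = 60ω/(2π) = 4198.7 rpm.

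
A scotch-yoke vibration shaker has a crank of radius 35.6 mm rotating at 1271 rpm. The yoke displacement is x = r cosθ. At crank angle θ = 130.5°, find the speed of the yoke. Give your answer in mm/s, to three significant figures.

3600

ω = 133.1 rad/s (from 1271 rpm).
x = r cosθ ⇒ ẋ = −rω sinθ.
|v| = rω|sinθ| = 0.0356·133.1·|sin 130.5°| = 3.603 m/s = 3603 mm/s.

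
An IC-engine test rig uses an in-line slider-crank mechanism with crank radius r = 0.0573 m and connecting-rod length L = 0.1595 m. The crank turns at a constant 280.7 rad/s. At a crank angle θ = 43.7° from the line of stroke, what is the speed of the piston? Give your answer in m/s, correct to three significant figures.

14.1

ω = 280.7 rad/s
For an in-line slider-crank, x = r cosθ + √(L² − r² sin²θ), so v = −rω sinθ·[1 + r cosθ/√(L² − r² sin²θ)].
With r = 0.0573 m, L = 0.1595 m, θ = 43.7°: √(L² − r² sin²θ) = 0.15451 m.
v = −0.0573·280.7·0.69088·[1 + 0.0573·0.72297/0.15451] = -14.092 m/s.
|v| = 14.092 m/s.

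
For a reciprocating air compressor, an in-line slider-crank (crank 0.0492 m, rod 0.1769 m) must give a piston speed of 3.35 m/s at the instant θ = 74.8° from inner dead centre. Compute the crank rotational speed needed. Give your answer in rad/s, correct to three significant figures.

65.6

For an in-line slider-crank, |v_piston| = rω|sinθ|·[1 + r cosθ/√(L² − r² sin²θ)].
With r = 0.0492 m, L = 0.1769 m, θ = 74.8°: the bracketed kinematic factor |dx/dθ| = 0.051073 m.
ω = v/|dx/dθ| = 3.35/0.051073 = 65.593 rad/s.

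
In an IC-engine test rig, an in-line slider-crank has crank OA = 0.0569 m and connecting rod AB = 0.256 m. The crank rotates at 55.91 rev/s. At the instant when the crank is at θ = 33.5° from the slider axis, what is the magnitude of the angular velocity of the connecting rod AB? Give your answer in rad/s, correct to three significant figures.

65.6

ω = 351.3 rad/s (converted from 55.91 rev/s).
The rod makes angle φ with the slider axis where L sinφ = r sinθ; differentiating, L cosφ·φ̇ = r ω cosθ.
L cosφ = √(L² − r² sin²θ) = 0.25407 m.
|ω_rod| = r ω |cosθ| / √(L² − r² sin²θ) = 0.0569·351.3·0.83389/0.25407 = 65.606 rad/s.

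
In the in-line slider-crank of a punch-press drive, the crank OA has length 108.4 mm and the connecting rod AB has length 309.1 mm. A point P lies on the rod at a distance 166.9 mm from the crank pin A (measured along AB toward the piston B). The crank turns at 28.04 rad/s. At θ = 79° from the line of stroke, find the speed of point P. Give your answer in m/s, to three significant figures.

3.11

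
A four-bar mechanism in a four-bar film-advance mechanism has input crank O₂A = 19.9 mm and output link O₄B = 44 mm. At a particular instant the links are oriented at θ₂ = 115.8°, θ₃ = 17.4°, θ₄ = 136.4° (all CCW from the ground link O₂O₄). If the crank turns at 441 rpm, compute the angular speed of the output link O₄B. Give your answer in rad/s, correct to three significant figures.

ω₂ = 46.18 rad/s (from 441 rpm).
Differentiating the loop-closure r₂e^{iθ₂}+r₃e^{iθ₃}=r₁+r₄e^{iθ₄} gives r₂ω₂e^{iθ₂}+r₃ω₃e^{iθ₃}=r₄ω₄e^{iθ₄}.
Eliminating the other unknown: ω₄ = r₂ω₂ sin(θ₂−θ₃) / [r₄ sin(θ₄−θ₃)].
Numerator sine = +0.98927; denominator sine = +0.87462.
Result = 0.0199·46.18·(+0.98927) / (0.044·(+0.87462)) = +23.625 rad/s; magnitude 23.625 rad/s.

23.6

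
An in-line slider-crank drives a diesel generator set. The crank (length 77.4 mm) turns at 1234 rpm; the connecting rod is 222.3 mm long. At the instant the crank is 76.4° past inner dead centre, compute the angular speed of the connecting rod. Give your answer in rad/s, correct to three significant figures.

ω = 129.2 rad/s (converted from 1234 rpm).
The rod makes angle φ with the slider axis where L sinφ = r sinθ; differentiating, L cosφ·φ̇ = r ω cosθ.
L cosφ = √(L² − r² sin²θ) = 0.20918 m.
|ω_rod| = r ω |cosθ| / √(L² − r² sin²θ) = 0.0774·129.2·0.23514/0.20918 = 11.243 rad/s.

11.2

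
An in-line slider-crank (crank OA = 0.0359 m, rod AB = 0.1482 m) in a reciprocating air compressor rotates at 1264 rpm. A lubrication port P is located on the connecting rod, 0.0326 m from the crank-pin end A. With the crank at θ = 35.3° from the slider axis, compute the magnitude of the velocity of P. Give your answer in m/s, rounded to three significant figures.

4.17

ω = 132.4 rad/s.  Crank-pin speed |V_A| = rω = 4.7519 m/s, perpendicular to OA.
Rod angle: sinφ = −(r/L) sinθ ⇒ φ = -8.047°; ω_rod = −rω cosθ/√(L²−r²sin²θ) = -26.429 rad/s.
V_P = V_A + ω_rod × AP, with AP = 0.0326 m along the rod.
Components: V_Px = −rω sinθ − a·ω_rod·sinφ = -2.8665 m/s;  V_Py = rω cosθ + a·ω_rod·cosφ = +3.0251 m/s.
|V_P| = √(V_Px² + V_Py²) = 4.1675 m/s.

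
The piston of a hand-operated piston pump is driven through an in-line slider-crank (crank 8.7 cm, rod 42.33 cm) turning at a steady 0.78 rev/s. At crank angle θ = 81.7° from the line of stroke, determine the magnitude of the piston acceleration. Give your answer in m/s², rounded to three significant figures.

0.118

ω = 2π·0.78 = 4.901 rad/s
x(θ) = r cosθ + √(L² − r² sin²θ); with ω constant, a = ω²·d²x/dθ².
d²x/dθ² = −r cosθ − r²(cos2θ)/√u − r⁴ sin²2θ/(4u^{3/2}),  u = L² − r² sin²θ = 0.171772 m².
Substituting r = 0.087 m, L = 0.4233 m, θ = 81.7°: d²x/dθ² = +0.0049261 m.
a = ω²·d²x/dθ² = (4.901)²·(+0.0049261) = +0.11832 m/s²;  |a| = 0.11832 m/s².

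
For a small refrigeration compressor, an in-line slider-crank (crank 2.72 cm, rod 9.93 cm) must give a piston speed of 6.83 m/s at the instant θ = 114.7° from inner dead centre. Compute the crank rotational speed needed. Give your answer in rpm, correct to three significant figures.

2990

For an in-line slider-crank, |v_piston| = rω|sinθ|·[1 + r cosθ/√(L² − r² sin²θ)].
With r = 0.0272 m, L = 0.0993 m, θ = 114.7°: the bracketed kinematic factor |dx/dθ| = 0.021791 m.
ω = v/|dx/dθ| = 6.83/0.021791 = 313.43 rad/s.
N = 60ω/(2π) = 2993 rpm.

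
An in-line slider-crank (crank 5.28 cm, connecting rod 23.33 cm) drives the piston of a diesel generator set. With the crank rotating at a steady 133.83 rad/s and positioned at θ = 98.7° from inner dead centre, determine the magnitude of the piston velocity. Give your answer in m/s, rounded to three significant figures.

ω = 133.8 rad/s
For an in-line slider-crank, x = r cosθ + √(L² − r² sin²θ), so v = −rω sinθ·[1 + r cosθ/√(L² − r² sin²θ)].
With r = 0.0528 m, L = 0.2333 m, θ = 98.7°: √(L² − r² sin²θ) = 0.22739 m.
v = −0.0528·133.8·0.98849·[1 + 0.0528·-0.15126/0.22739] = -6.7396 m/s.
|v| = 6.7396 m/s.

6.74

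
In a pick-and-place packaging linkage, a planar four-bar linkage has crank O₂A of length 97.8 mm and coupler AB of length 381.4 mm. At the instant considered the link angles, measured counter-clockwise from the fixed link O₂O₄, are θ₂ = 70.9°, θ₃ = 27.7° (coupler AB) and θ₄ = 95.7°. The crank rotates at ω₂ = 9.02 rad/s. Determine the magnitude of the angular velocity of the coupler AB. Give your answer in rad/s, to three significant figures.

ω₂ = 9.02 rad/s
Differentiating the loop-closure r₂e^{iθ₂}+r₃e^{iθ₃}=r₁+r₄e^{iθ₄} gives r₂ω₂e^{iθ₂}+r₃ω₃e^{iθ₃}=r₄ω₄e^{iθ₄}.
Eliminating the other unknown: ω₃ = r₂ω₂ sin(θ₄−θ₂) / [r₃ sin(θ₃−θ₄)].
Numerator sine = +0.41945; denominator sine = -0.92718.
Result = 0.0978·9.02·(+0.41945) / (0.3814·(-0.92718)) = -1.0464 rad/s; magnitude 1.0464 rad/s.

1.05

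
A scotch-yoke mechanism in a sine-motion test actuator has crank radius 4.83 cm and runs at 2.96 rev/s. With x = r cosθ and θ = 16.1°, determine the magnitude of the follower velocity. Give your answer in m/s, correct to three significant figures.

0.249

ω = 18.6 rad/s (from 2.96 rev/s).
x = r cosθ ⇒ ẋ = −rω sinθ.
|v| = rω|sinθ| = 0.0483·18.6·|sin 16.1°| = 0.24911 m/s.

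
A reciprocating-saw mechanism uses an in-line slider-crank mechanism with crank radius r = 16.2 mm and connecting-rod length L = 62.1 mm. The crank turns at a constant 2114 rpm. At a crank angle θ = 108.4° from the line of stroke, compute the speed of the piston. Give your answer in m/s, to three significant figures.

3.11

ω = 2π·2114/60 = 221.4 rad/s
For an in-line slider-crank, x = r cosθ + √(L² − r² sin²θ), so v = −rω sinθ·[1 + r cosθ/√(L² − r² sin²θ)].
With r = 0.0162 m, L = 0.0621 m, θ = 108.4°: √(L² − r² sin²θ) = 0.060167 m.
v = −0.0162·221.4·0.94888·[1 + 0.0162·-0.31565/0.060167] = -3.1138 m/s.
|v| = 3.1138 m/s.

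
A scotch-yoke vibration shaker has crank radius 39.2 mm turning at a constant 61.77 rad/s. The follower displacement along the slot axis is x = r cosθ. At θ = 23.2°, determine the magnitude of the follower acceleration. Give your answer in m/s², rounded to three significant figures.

137

ω = 61.77 rad/s
x = r cosθ ⇒ ẍ = −rω² cosθ (ω constant).
|a| = rω²|cosθ| = 0.0392·(61.77)²·|cos 23.2°| = 137.47 m/s².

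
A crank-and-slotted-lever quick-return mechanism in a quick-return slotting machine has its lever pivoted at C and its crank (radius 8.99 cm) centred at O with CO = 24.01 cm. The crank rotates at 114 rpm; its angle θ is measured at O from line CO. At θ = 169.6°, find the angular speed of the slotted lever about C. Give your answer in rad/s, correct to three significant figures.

ω = 11.94 rad/s (from 114 rpm).
Crank pin A relative to C: A = (d + r cosθ, r sinθ); lever angle φ = atan2(r sinθ, d + r cosθ).
Differentiating tanφ: φ̇ = rω(d cosθ + r)/(d² + r² + 2dr cosθ).
d² + r² + 2dr cosθ = |CA|² = 0.0232693 m²;  d cosθ + r = -0.14626 m.
|ω_lever| = |0.0899·11.94·-0.14626| / 0.0232693 = 6.7456 rad/s.

6.75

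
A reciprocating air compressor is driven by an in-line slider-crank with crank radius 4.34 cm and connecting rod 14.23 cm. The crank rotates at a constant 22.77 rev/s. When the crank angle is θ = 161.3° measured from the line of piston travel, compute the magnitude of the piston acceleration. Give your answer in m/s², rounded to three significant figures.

ω = 2π·22.8 = 143.1 rad/s
x(θ) = r cosθ + √(L² − r² sin²θ); with ω constant, a = ω²·d²x/dθ².
d²x/dθ² = −r cosθ − r²(cos2θ)/√u − r⁴ sin²2θ/(4u^{3/2}),  u = L² − r² sin²θ = 0.0200557 m².
Substituting r = 0.0434 m, L = 0.1423 m, θ = 161.3°: d²x/dθ² = +0.030428 m.
a = ω²·d²x/dθ² = (143.1)²·(+0.030428) = +622.81 m/s²;  |a| = 622.81 m/s².

623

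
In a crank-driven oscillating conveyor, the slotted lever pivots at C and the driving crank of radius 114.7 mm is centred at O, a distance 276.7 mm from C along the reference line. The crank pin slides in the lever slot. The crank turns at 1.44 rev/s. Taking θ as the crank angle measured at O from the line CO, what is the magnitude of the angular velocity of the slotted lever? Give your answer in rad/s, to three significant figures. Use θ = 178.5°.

ω = 9.048 rad/s (from 1.44 rev/s).
Crank pin A relative to C: A = (d + r cosθ, r sinθ); lever angle φ = atan2(r sinθ, d + r cosθ).
Differentiating tanφ: φ̇ = rω(d cosθ + r)/(d² + r² + 2dr cosθ).
d² + r² + 2dr cosθ = |CA|² = 0.0262658 m²;  d cosθ + r = -0.16191 m.
|ω_lever| = |0.1147·9.048·-0.16191| / 0.0262658 = 6.397 rad/s.

6.40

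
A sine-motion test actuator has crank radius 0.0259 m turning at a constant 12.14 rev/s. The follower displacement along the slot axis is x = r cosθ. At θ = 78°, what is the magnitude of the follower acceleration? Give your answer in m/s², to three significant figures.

31.3

ω = 76.28 rad/s (from 12.14 rev/s).
x = r cosθ ⇒ ẍ = −rω² cosθ (ω constant).
|a| = rω²|cosθ| = 0.0259·(76.28)²·|cos 78°| = 31.331 m/s².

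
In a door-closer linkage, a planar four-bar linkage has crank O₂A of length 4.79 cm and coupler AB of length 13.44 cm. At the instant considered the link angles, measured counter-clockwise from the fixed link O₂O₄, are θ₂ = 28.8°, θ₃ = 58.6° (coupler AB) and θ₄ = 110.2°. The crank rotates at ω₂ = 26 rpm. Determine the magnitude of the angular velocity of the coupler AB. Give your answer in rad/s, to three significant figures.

1.22

ω₂ = 2.723 rad/s (from 26 rpm).
Differentiating the loop-closure r₂e^{iθ₂}+r₃e^{iθ₃}=r₁+r₄e^{iθ₄} gives r₂ω₂e^{iθ₂}+r₃ω₃e^{iθ₃}=r₄ω₄e^{iθ₄}.
Eliminating the other unknown: ω₃ = r₂ω₂ sin(θ₄−θ₂) / [r₃ sin(θ₃−θ₄)].
Numerator sine = +0.98876; denominator sine = -0.78369.
Result = 0.0479·2.723·(+0.98876) / (0.1344·(-0.78369)) = -1.2243 rad/s; magnitude 1.2243 rad/s.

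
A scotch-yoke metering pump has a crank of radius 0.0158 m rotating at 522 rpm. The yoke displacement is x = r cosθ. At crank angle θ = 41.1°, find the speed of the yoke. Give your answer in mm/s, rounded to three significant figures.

568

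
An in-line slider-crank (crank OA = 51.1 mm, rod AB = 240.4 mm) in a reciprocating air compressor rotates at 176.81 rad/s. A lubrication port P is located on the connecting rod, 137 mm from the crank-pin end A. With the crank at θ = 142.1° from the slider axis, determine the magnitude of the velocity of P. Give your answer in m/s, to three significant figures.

5.88

ω = 176.8 rad/s.  Crank-pin speed |V_A| = rω = 9.035 m/s, perpendicular to OA.
Rod angle: sinφ = −(r/L) sinθ ⇒ φ = -7.503°; ω_rod = −rω cosθ/√(L²−r²sin²θ) = +29.912 rad/s.
V_P = V_A + ω_rod × AP, with AP = 0.137 m along the rod.
Components: V_Px = −rω sinθ − a·ω_rod·sinφ = -5.015 m/s;  V_Py = rω cosθ + a·ω_rod·cosφ = -3.0665 m/s.
|V_P| = √(V_Px² + V_Py²) = 5.8782 m/s.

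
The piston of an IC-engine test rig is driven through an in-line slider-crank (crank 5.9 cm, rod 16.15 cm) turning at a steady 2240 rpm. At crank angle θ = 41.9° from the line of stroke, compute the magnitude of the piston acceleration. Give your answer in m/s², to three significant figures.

ω = 2π·2240/60 = 234.6 rad/s
x(θ) = r cosθ + √(L² − r² sin²θ); with ω constant, a = ω²·d²x/dθ².
d²x/dθ² = −r cosθ − r²(cos2θ)/√u − r⁴ sin²2θ/(4u^{3/2}),  u = L² − r² sin²θ = 0.0245297 m².
Substituting r = 0.059 m, L = 0.1615 m, θ = 41.9°: d²x/dθ² = -0.047094 m.
a = ω²·d²x/dθ² = (234.6)²·(-0.047094) = -2591.3 m/s²;  |a| = 2591.3 m/s².

2590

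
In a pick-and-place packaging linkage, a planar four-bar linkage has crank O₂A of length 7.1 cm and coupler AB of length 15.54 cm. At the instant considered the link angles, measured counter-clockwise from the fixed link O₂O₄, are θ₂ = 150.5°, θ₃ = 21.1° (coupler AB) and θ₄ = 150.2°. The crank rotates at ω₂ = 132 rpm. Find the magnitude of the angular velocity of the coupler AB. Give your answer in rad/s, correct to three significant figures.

ω₂ = 13.82 rad/s (from 132 rpm).
Differentiating the loop-closure r₂e^{iθ₂}+r₃e^{iθ₃}=r₁+r₄e^{iθ₄} gives r₂ω₂e^{iθ₂}+r₃ω₃e^{iθ₃}=r₄ω₄e^{iθ₄}.
Eliminating the other unknown: ω₃ = r₂ω₂ sin(θ₄−θ₂) / [r₃ sin(θ₃−θ₄)].
Numerator sine = -0.00524; denominator sine = -0.77605.
Result = 0.071·13.82·(-0.00524) / (0.1554·(-0.77605)) = +0.042611 rad/s; magnitude 0.042611 rad/s.

0.0426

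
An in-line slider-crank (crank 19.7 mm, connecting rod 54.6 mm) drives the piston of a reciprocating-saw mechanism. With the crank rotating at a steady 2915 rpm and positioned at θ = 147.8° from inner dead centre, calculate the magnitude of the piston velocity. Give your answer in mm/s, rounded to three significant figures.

2210

ω = 2π·2915/60 = 305.3 rad/s
For an in-line slider-crank, x = r cosθ + √(L² − r² sin²θ), so v = −rω sinθ·[1 + r cosθ/√(L² − r² sin²θ)].
With r = 0.0197 m, L = 0.0546 m, θ = 147.8°: √(L² − r² sin²θ) = 0.053581 m.
v = −0.0197·305.3·0.53288·[1 + 0.0197·-0.84619/0.053581] = -2.2075 m/s.
|v| = 2.2075 m/s = 2207.5 mm/s.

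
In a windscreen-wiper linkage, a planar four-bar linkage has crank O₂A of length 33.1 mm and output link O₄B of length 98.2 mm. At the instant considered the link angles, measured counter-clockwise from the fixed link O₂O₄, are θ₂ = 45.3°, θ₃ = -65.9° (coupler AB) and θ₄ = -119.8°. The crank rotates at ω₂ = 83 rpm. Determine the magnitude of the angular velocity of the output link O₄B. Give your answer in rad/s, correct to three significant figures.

ω₂ = 8.692 rad/s (from 83 rpm).
Differentiating the loop-closure r₂e^{iθ₂}+r₃e^{iθ₃}=r₁+r₄e^{iθ₄} gives r₂ω₂e^{iθ₂}+r₃ω₃e^{iθ₃}=r₄ω₄e^{iθ₄}.
Eliminating the other unknown: ω₄ = r₂ω₂ sin(θ₂−θ₃) / [r₄ sin(θ₄−θ₃)].
Numerator sine = +0.93232; denominator sine = -0.80799.
Result = 0.0331·8.692·(+0.93232) / (0.0982·(-0.80799)) = -3.3805 rad/s; magnitude 3.3805 rad/s.

3.38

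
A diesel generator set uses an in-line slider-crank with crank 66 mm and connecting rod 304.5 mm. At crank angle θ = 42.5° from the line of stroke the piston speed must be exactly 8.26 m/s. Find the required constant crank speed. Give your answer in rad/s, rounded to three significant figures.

For an in-line slider-crank, |v_piston| = rω|sinθ|·[1 + r cosθ/√(L² − r² sin²θ)].
With r = 0.066 m, L = 0.3045 m, θ = 42.5°: the bracketed kinematic factor |dx/dθ| = 0.051792 m.
ω = v/|dx/dθ| = 8.26/0.051792 = 159.48 rad/s.

159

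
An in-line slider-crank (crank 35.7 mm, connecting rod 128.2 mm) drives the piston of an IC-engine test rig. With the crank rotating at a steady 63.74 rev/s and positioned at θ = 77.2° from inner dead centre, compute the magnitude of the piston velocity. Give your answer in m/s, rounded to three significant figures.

ω = 2π·63.7 = 400.5 rad/s
For an in-line slider-crank, x = r cosθ + √(L² − r² sin²θ), so v = −rω sinθ·[1 + r cosθ/√(L² − r² sin²θ)].
With r = 0.0357 m, L = 0.1282 m, θ = 77.2°: √(L² − r² sin²θ) = 0.12338 m.
v = −0.0357·400.5·0.97515·[1 + 0.0357·0.22155/0.12338] = -14.836 m/s.
|v| = 14.836 m/s.

14.8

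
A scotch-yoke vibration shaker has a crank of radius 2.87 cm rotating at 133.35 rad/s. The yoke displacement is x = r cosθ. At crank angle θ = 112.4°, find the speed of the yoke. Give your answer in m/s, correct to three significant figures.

ω = 133.3 rad/s
x = r cosθ ⇒ ẋ = −rω sinθ.
|v| = rω|sinθ| = 0.0287·133.3·|sin 112.4°| = 3.5384 m/s.

3.54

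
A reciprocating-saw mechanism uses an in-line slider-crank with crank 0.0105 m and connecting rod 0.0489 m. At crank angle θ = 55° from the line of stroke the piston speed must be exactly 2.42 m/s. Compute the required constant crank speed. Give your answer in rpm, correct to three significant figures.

2390

For an in-line slider-crank, |v_piston| = rω|sinθ|·[1 + r cosθ/√(L² − r² sin²θ)].
With r = 0.0105 m, L = 0.0489 m, θ = 55°: the bracketed kinematic factor |dx/dθ| = 0.0096772 m.
ω = v/|dx/dθ| = 2.42/0.0096772 = 250.07 rad/s.
N = 60ω/(2π) = 2388 rpm.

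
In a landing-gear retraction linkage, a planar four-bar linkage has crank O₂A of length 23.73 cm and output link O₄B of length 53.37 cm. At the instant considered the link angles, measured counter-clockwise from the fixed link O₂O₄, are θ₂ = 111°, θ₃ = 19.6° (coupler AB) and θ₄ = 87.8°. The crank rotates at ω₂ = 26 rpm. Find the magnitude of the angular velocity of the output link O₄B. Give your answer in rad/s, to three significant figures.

1.30

ω₂ = 2.723 rad/s (from 26 rpm).
Differentiating the loop-closure r₂e^{iθ₂}+r₃e^{iθ₃}=r₁+r₄e^{iθ₄} gives r₂ω₂e^{iθ₂}+r₃ω₃e^{iθ₃}=r₄ω₄e^{iθ₄}.
Eliminating the other unknown: ω₄ = r₂ω₂ sin(θ₂−θ₃) / [r₄ sin(θ₄−θ₃)].
Numerator sine = +0.99970; denominator sine = +0.92849.
Result = 0.2373·2.723·(+0.99970) / (0.5337·(+0.92849)) = +1.3035 rad/s; magnitude 1.3035 rad/s.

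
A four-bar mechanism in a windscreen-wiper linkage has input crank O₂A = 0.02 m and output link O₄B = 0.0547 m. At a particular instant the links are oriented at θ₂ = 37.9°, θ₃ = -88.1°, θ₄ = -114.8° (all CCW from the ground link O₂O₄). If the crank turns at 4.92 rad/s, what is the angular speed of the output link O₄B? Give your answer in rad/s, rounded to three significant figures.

3.24

ω₂ = 4.92 rad/s
Differentiating the loop-closure r₂e^{iθ₂}+r₃e^{iθ₃}=r₁+r₄e^{iθ₄} gives r₂ω₂e^{iθ₂}+r₃ω₃e^{iθ₃}=r₄ω₄e^{iθ₄}.
Eliminating the other unknown: ω₄ = r₂ω₂ sin(θ₂−θ₃) / [r₄ sin(θ₄−θ₃)].
Numerator sine = +0.80902; denominator sine = -0.44932.
Result = 0.02·4.92·(+0.80902) / (0.0547·(-0.44932)) = -3.239 rad/s; magnitude 3.239 rad/s.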